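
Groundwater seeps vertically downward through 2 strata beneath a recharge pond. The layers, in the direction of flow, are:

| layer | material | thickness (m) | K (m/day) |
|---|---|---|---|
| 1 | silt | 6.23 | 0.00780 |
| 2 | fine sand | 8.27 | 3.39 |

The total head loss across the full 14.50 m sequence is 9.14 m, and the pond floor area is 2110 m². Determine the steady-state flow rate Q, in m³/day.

24.1

Flow is perpendicular to layering, so the layers act in series and the equivalent K is the thickness-weighted harmonic mean.
Total thickness L = 6.23 + 8.27 = 14.50 m.
Σ(b_i/K_i) = 6.23/0.00780 + 8.27/3.39 = 801.2 d.
K_eq = L / Σ(b_i/K_i) = 14.50 / 801.2 = 0.01810 m/day.
Q = K_eq · A · (Δh/L) = 0.01810 × 2110 × (9.14/14.50) = 24.07 m³/day.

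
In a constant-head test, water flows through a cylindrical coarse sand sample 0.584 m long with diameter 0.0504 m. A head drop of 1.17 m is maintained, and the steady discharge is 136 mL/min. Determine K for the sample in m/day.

49.0

Cross-sectional area A = π·(d/2)² = π × (0.0504/2)² = 0.001995 m².
Convert discharge: 136 mL/min = 2.267e-06 m³/s.
Darcy's law rearranged: K = Q·L / (A·Δh) = 2.267e-06 × 0.584 / (0.001995 × 1.17) = 0.0005671 m/s = 49.00 m/day.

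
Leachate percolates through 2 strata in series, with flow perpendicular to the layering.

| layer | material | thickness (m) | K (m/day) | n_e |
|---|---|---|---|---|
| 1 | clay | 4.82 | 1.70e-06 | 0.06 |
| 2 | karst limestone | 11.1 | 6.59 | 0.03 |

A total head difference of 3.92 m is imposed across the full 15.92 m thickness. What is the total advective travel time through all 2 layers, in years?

1230

With flow normal to the layers, continuity requires the same specific discharge q through every layer.
Σ(b_i/K_i) = 4.82/1.70e-06 + 11.1/6.59 = 2.835e+06 d.
q = Δh / Σ(b_i/K_i) = 3.92 / 2.835e+06 = 1.383e-06 m/day.
In each layer the seepage velocity is v_i = q/n_i, so the layer transit time is t_i = b_i·n_i / q:
  layer 1 (clay): t_1 = 4.82 × 0.06 / 1.383e-06 = 2.092e+05 d
  layer 2 (karst limestone): t_2 = 11.1 × 0.03 / 1.383e-06 = 2.409e+05 d
Total t = Σ t_i = 4.500e+05 days = 1232 years.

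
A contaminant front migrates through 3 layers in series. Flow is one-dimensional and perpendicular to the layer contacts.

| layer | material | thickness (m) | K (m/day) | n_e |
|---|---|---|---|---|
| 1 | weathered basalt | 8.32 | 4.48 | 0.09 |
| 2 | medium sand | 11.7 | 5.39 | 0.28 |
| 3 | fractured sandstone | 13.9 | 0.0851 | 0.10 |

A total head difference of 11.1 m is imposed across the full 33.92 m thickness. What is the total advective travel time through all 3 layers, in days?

With flow normal to the layers, continuity requires the same specific discharge q through every layer.
Σ(b_i/K_i) = 8.32/4.48 + 11.7/5.39 + 13.9/0.0851 = 167.4 d.
q = Δh / Σ(b_i/K_i) = 11.1 / 167.4 = 0.06632 m/day.
In each layer the seepage velocity is v_i = q/n_i, so the layer transit time is t_i = b_i·n_i / q:
  layer 1 (weathered basalt): t_1 = 8.32 × 0.09 / 0.06632 = 11.29 d
  layer 2 (medium sand): t_2 = 11.7 × 0.28 / 0.06632 = 49.40 d
  layer 3 (fractured sandstone): t_3 = 13.9 × 0.10 / 0.06632 = 20.96 d
Total t = Σ t_i = 81.64 days.

81.6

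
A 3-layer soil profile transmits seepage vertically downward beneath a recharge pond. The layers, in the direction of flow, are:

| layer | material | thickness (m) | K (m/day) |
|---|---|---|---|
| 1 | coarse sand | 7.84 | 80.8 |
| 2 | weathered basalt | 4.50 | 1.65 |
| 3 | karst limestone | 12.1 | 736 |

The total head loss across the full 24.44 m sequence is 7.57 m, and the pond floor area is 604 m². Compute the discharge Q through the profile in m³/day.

Flow is perpendicular to layering, so the layers act in series and the equivalent K is the thickness-weighted harmonic mean.
Total thickness L = 7.84 + 4.50 + 12.1 = 24.44 m.
Σ(b_i/K_i) = 7.84/80.8 + 4.50/1.65 + 12.1/736 = 2.841 d.
K_eq = L / Σ(b_i/K_i) = 24.44 / 2.841 = 8.603 m/day.
Q = K_eq · A · (Δh/L) = 8.603 × 604 × (7.57/24.44) = 1610 m³/day.

1610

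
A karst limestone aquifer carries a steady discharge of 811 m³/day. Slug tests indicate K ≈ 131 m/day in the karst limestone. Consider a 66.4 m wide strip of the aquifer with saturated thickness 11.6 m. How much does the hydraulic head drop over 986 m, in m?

Cross-sectional area A = 66.4 × 11.6 = 770.2 m².
From Q = K·A·i, i = Q / (K·A) = 811 / (131.0 × 770.2) = 0.008038.
Head loss Δh = i · L = 0.008038 × 986 = 7.925 m.

7.93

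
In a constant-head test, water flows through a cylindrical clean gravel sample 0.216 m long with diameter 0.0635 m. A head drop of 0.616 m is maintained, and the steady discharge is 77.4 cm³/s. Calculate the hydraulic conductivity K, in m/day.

Cross-sectional area A = π·(d/2)² = π × (0.0635/2)² = 0.003167 m².
Convert discharge: 77.4 cm³/s = 7.740e-05 m³/s.
Darcy's law rearranged: K = Q·L / (A·Δh) = 7.740e-05 × 0.216 / (0.003167 × 0.616) = 0.008570 m/s = 740.4 m/day.

740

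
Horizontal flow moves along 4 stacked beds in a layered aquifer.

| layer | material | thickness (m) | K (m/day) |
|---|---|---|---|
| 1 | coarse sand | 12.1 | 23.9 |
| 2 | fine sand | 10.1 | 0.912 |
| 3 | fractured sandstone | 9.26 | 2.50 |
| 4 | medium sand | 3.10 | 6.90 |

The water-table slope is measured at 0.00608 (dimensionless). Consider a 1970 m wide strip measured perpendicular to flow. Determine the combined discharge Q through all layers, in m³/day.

4110

Flow is parallel to layering, so each bed carries its own Darcy discharge and the transmissivities add.
Σ(K_i·b_i) = 23.9×12.1 + 0.912×10.1 + 2.50×9.26 + 6.90×3.10 = 342.9 m²/day.
Hydraulic gradient i = 0.00608.
Q = Σ(K_i·b_i) · W · i = 342.9 × 1970 × 0.006080 = 4108 m³/day.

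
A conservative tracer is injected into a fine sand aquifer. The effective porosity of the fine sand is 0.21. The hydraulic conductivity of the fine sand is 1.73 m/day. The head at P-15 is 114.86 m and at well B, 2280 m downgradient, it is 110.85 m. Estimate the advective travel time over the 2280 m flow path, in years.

431

Hydraulic gradient i = (114.86 − 110.85) / 2280 = 4.01 / 2280 = 0.001759.
Darcy flux q = K · i = 1.730 × 0.001759 = 0.003043 m/day.
Seepage velocity v = q / n_e = 0.003043 / 0.21 = 0.01449 m/day.
Travel time t = L / v = 2280 / 0.01449 = 1.574e+05 days = 430.8 years.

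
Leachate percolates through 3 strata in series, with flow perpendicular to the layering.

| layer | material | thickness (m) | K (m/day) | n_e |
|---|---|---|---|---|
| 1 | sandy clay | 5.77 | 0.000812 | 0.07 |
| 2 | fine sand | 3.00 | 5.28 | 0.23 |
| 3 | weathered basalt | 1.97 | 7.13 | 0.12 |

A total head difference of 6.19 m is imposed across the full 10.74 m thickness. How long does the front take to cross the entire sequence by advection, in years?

With flow normal to the layers, continuity requires the same specific discharge q through every layer.
Σ(b_i/K_i) = 5.77/0.000812 + 3.00/5.28 + 1.97/7.13 = 7107 d.
q = Δh / Σ(b_i/K_i) = 6.19 / 7107 = 0.0008710 m/day.
In each layer the seepage velocity is v_i = q/n_i, so the layer transit time is t_i = b_i·n_i / q:
  layer 1 (sandy clay): t_1 = 5.77 × 0.07 / 0.0008710 = 463.7 d
  layer 2 (fine sand): t_2 = 3.00 × 0.23 / 0.0008710 = 792.2 d
  layer 3 (weathered basalt): t_3 = 1.97 × 0.12 / 0.0008710 = 271.4 d
Total t = Σ t_i = 1527 days = 4.182 years.

4.18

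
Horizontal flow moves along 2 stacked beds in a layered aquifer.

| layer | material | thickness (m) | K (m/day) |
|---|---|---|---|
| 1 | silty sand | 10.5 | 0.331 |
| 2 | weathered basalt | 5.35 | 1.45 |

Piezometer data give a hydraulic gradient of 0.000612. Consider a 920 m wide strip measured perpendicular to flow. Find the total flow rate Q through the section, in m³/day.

Flow is parallel to layering, so each bed carries its own Darcy discharge and the transmissivities add.
Σ(K_i·b_i) = 0.331×10.5 + 1.45×5.35 = 11.23 m²/day.
Hydraulic gradient i = 0.000612.
Q = Σ(K_i·b_i) · W · i = 11.23 × 920 × 0.0006120 = 6.325 m³/day.

6.32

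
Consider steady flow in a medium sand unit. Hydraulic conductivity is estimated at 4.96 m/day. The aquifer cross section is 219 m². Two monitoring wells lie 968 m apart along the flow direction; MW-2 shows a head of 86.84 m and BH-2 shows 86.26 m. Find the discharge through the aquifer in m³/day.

Hydraulic gradient i = (86.84 − 86.26) / 968 = 0.58 / 968 = 0.0005992.
Darcy's law: Q = K · A · i = 4.960 × 219.0 × 0.0005992 = 0.6508 m³/day.

0.651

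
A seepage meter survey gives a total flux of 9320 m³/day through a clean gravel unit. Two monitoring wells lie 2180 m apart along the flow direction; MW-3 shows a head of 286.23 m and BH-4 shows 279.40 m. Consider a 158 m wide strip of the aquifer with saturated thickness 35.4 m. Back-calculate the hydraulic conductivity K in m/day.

Cross-sectional area A = 158 × 35.4 = 5593 m².
Hydraulic gradient i = (286.23 − 279.40) / 2180 = 6.83 / 2180 = 0.003133.
From Q = K·A·i, K = Q / (A·i) = 9320 / (5593 × 0.003133) = 531.9 m/day.

532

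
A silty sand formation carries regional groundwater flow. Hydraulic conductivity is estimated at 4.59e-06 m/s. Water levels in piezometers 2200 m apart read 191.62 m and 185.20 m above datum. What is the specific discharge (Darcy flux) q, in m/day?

Convert K: 4.59e-06 m/s × 86400 = 0.3966 m/day.
Hydraulic gradient i = (191.62 − 185.20) / 2200 = 6.42 / 2200 = 0.002918.
Specific discharge q = K · i = 0.3966 × 0.002918 = 0.001157 m/day.

0.00116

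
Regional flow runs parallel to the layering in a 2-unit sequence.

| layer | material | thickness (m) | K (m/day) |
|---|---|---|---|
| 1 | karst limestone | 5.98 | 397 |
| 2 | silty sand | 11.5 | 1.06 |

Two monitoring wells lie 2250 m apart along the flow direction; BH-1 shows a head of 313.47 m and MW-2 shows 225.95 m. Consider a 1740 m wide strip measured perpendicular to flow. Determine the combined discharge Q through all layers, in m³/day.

Flow is parallel to layering, so each bed carries its own Darcy discharge and the transmissivities add.
Σ(K_i·b_i) = 397×5.98 + 1.06×11.5 = 2386 m²/day.
Hydraulic gradient i = (313.47 − 225.95) / 2250 = 87.52 / 2250 = 0.03890.
Q = Σ(K_i·b_i) · W · i = 2386 × 1740 × 0.03890 = 1.615e+05 m³/day.

162000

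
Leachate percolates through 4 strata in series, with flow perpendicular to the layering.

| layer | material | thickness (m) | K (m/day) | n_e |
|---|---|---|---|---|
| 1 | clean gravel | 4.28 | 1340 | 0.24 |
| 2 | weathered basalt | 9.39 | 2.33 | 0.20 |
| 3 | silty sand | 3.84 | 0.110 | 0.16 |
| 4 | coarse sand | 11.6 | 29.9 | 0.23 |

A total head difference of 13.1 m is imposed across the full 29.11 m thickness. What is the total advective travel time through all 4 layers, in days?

18.6

With flow normal to the layers, continuity requires the same specific discharge q through every layer.
Σ(b_i/K_i) = 4.28/1340 + 9.39/2.33 + 3.84/0.110 + 11.6/29.9 = 39.33 d.
q = Δh / Σ(b_i/K_i) = 13.1 / 39.33 = 0.3331 m/day.
In each layer the seepage velocity is v_i = q/n_i, so the layer transit time is t_i = b_i·n_i / q:
  layer 1 (clean gravel): t_1 = 4.28 × 0.24 / 0.3331 = 3.084 d
  layer 2 (weathered basalt): t_2 = 9.39 × 0.20 / 0.3331 = 5.638 d
  layer 3 (silty sand): t_3 = 3.84 × 0.16 / 0.3331 = 1.845 d
  layer 4 (coarse sand): t_4 = 11.6 × 0.23 / 0.3331 = 8.010 d
Total t = Σ t_i = 18.58 days.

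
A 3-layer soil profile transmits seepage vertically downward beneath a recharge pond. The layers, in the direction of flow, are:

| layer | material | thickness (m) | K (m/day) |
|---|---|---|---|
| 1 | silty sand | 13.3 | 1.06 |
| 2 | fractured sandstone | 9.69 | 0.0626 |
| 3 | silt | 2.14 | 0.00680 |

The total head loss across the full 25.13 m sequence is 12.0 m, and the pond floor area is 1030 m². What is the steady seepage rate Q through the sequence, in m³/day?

Flow is perpendicular to layering, so the layers act in series and the equivalent K is the thickness-weighted harmonic mean.
Total thickness L = 13.3 + 9.69 + 2.14 = 25.13 m.
Σ(b_i/K_i) = 13.3/1.06 + 9.69/0.0626 + 2.14/0.00680 = 482.0 d.
K_eq = L / Σ(b_i/K_i) = 25.13 / 482.0 = 0.05213 m/day.
Q = K_eq · A · (Δh/L) = 0.05213 × 1030 × (12.0/25.13) = 25.64 m³/day.

25.6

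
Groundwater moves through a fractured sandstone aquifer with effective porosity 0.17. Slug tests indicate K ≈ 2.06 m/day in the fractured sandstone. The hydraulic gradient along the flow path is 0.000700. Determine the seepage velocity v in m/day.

Hydraulic gradient i = 0.000700.
Darcy flux q = K · i = 2.060 × 0.0007000 = 0.001442 m/day.
Seepage velocity v = q / n_e = 0.001442 / 0.17 = 0.008482 m/day.

0.00848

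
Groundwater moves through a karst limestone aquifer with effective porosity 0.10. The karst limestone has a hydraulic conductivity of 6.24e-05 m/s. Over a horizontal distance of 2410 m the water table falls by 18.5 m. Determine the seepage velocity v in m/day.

Convert K: 6.24e-05 m/s × 86400 = 5.391 m/day.
Hydraulic gradient i = Δh / L = 18.5 / 2410 = 0.007676.
Darcy flux q = K · i = 5.391 × 0.007676 = 0.04139 m/day.
Seepage velocity v = q / n_e = 0.04139 / 0.10 = 0.4139 m/day.

0.414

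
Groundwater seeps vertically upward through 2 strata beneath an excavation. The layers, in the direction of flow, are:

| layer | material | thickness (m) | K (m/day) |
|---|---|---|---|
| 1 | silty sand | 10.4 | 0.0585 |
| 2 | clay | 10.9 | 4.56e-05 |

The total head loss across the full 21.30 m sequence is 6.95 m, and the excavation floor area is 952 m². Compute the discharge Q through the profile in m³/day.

0.0277

Flow is perpendicular to layering, so the layers act in series and the equivalent K is the thickness-weighted harmonic mean.
Total thickness L = 10.4 + 10.9 = 21.30 m.
Σ(b_i/K_i) = 10.4/0.0585 + 10.9/4.56e-05 = 2.392e+05 d.
K_eq = L / Σ(b_i/K_i) = 21.30 / 2.392e+05 = 8.904e-05 m/day.
Q = K_eq · A · (Δh/L) = 8.904e-05 × 952 × (6.95/21.30) = 0.02766 m³/day.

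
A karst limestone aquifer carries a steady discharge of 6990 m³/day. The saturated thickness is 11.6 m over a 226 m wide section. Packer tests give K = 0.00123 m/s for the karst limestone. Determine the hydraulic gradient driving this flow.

Convert K: 0.00123 m/s × 86400 = 106.3 m/day.
Cross-sectional area A = 226 × 11.6 = 2622 m².
From Q = K·A·i, i = Q / (K·A) = 6990 / (106.3 × 2622) = 0.02509.

0.0251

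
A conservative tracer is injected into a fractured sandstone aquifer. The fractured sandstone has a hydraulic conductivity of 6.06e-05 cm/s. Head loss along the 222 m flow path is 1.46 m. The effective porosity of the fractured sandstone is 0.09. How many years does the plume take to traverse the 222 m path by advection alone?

159

Convert K: 6.06e-05 cm/s × 864 = 0.05236 m/day.
Hydraulic gradient i = Δh / L = 1.46 / 222 = 0.006577.
Darcy flux q = K · i = 0.05236 × 0.006577 = 0.0003443 m/day.
Seepage velocity v = q / n_e = 0.0003443 / 0.09 = 0.003826 m/day.
Travel time t = L / v = 222 / 0.003826 = 58024 days = 158.9 years.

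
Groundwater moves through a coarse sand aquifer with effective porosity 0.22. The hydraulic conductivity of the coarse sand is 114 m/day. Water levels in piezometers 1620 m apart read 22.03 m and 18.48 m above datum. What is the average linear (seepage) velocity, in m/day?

Hydraulic gradient i = (22.03 − 18.48) / 1620 = 3.55 / 1620 = 0.002191.
Darcy flux q = K · i = 114.0 × 0.002191 = 0.2498 m/day.
Seepage velocity v = q / n_e = 0.2498 / 0.22 = 1.136 m/day.

1.14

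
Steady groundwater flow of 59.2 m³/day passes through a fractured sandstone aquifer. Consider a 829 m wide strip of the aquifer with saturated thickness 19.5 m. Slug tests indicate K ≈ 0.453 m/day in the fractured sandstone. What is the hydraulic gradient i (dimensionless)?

0.00808

Cross-sectional area A = 829 × 19.5 = 16166 m².
From Q = K·A·i, i = Q / (K·A) = 59.2 / (0.4530 × 16166) = 0.008084.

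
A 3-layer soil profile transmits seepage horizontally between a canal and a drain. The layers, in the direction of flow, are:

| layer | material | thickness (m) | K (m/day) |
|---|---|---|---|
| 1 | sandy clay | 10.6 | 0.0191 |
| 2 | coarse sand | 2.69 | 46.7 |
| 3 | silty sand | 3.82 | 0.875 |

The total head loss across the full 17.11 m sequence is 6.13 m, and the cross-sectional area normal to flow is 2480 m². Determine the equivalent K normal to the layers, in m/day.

0.0306

Flow is perpendicular to layering, so the layers act in series and the equivalent K is the thickness-weighted harmonic mean.
Total thickness L = 10.6 + 2.69 + 3.82 = 17.11 m.
Σ(b_i/K_i) = 10.6/0.0191 + 2.69/46.7 + 3.82/0.875 = 559.4 d.
K_eq = L / Σ(b_i/K_i) = 17.11 / 559.4 = 0.03059 m/day.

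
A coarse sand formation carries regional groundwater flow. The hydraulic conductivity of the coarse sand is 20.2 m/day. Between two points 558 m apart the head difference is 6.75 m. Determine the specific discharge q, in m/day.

0.244

Hydraulic gradient i = Δh / L = 6.75 / 558 = 0.01210.
Specific discharge q = K · i = 20.20 × 0.01210 = 0.2444 m/day.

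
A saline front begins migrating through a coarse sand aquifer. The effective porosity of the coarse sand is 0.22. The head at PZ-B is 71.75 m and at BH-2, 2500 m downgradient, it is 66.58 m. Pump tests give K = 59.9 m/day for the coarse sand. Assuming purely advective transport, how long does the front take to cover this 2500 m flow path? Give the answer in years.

Hydraulic gradient i = (71.75 − 66.58) / 2500 = 5.17 / 2500 = 0.002068.
Darcy flux q = K · i = 59.90 × 0.002068 = 0.1239 m/day.
Seepage velocity v = q / n_e = 0.1239 / 0.22 = 0.5631 m/day.
Travel time t = L / v = 2500 / 0.5631 = 4440 days = 12.16 years.

12.2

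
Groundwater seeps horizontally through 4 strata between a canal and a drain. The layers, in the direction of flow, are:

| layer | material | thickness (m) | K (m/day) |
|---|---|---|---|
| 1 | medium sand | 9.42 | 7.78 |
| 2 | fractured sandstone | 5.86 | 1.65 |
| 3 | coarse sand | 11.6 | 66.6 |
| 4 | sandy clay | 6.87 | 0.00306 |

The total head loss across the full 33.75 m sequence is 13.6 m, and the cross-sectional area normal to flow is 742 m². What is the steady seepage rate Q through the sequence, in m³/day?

Flow is perpendicular to layering, so the layers act in series and the equivalent K is the thickness-weighted harmonic mean.
Total thickness L = 9.42 + 5.86 + 11.6 + 6.87 = 33.75 m.
Σ(b_i/K_i) = 9.42/7.78 + 5.86/1.65 + 11.6/66.6 + 6.87/0.00306 = 2250 d.
K_eq = L / Σ(b_i/K_i) = 33.75 / 2250 = 0.01500 m/day.
Q = K_eq · A · (Δh/L) = 0.01500 × 742 × (13.6/33.75) = 4.485 m³/day.

4.48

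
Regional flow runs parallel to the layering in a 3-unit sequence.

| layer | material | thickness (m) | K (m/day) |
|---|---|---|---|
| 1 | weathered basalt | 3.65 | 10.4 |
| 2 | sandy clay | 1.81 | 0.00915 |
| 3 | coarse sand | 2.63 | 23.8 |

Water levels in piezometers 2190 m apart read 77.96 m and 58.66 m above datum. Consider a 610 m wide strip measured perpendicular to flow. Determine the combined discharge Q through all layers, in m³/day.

Flow is parallel to layering, so each bed carries its own Darcy discharge and the transmissivities add.
Σ(K_i·b_i) = 10.4×3.65 + 0.00915×1.81 + 23.8×2.63 = 100.6 m²/day.
Hydraulic gradient i = (77.96 − 58.66) / 2190 = 19.3 / 2190 = 0.008813.
Q = Σ(K_i·b_i) · W · i = 100.6 × 610 × 0.008813 = 540.6 m³/day.

541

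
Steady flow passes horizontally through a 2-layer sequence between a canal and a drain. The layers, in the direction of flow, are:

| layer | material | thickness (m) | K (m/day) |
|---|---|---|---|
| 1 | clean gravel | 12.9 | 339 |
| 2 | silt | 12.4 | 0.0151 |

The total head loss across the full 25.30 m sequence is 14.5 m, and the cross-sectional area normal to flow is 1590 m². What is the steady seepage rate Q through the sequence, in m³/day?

Flow is perpendicular to layering, so the layers act in series and the equivalent K is the thickness-weighted harmonic mean.
Total thickness L = 12.9 + 12.4 = 25.30 m.
Σ(b_i/K_i) = 12.9/339 + 12.4/0.0151 = 821.2 d.
K_eq = L / Σ(b_i/K_i) = 25.30 / 821.2 = 0.03081 m/day.
Q = K_eq · A · (Δh/L) = 0.03081 × 1590 × (14.5/25.30) = 28.07 m³/day.

28.1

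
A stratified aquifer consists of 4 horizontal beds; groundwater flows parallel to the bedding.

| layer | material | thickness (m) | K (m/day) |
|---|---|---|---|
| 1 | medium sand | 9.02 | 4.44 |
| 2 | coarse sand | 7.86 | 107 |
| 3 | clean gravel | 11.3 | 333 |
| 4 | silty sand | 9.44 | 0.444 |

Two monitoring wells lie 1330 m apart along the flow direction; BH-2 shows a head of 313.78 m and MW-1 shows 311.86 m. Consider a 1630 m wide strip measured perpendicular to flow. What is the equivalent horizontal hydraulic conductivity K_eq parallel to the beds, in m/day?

124

Flow is parallel to layering, so each bed carries its own Darcy discharge and the transmissivities add.
Σ(K_i·b_i) = 4.44×9.02 + 107×7.86 + 333×11.3 + 0.444×9.44 = 4648 m²/day.
Total thickness b = 37.62 m, so K_eq = Σ(K_i·b_i)/b = 123.6 m/day.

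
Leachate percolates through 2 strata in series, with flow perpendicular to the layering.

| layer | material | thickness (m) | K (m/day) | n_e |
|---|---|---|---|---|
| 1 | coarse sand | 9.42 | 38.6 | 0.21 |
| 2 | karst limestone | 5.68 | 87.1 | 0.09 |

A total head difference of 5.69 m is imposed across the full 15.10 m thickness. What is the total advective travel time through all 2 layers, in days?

0.135

With flow normal to the layers, continuity requires the same specific discharge q through every layer.
Σ(b_i/K_i) = 9.42/38.6 + 5.68/87.1 = 0.3093 d.
q = Δh / Σ(b_i/K_i) = 5.69 / 0.3093 = 18.40 m/day.
In each layer the seepage velocity is v_i = q/n_i, so the layer transit time is t_i = b_i·n_i / q:
  layer 1 (coarse sand): t_1 = 9.42 × 0.21 / 18.40 = 0.1075 d
  layer 2 (karst limestone): t_2 = 5.68 × 0.09 / 18.40 = 0.02778 d
Total t = Σ t_i = 0.1353 days.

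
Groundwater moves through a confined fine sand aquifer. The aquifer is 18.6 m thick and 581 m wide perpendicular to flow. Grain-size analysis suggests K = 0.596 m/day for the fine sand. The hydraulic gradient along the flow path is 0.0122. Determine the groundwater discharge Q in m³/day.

Cross-sectional area A = 581 × 18.6 = 10807 m².
Hydraulic gradient i = 0.0122.
Darcy's law: Q = K · A · i = 0.5960 × 10807 × 0.01220 = 78.58 m³/day.

78.6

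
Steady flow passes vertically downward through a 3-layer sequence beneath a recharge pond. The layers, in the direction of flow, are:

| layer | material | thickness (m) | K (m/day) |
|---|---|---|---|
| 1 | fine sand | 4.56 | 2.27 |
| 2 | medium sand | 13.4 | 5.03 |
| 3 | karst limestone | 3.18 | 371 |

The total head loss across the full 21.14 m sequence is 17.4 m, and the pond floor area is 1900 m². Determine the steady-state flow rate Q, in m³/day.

Flow is perpendicular to layering, so the layers act in series and the equivalent K is the thickness-weighted harmonic mean.
Total thickness L = 4.56 + 13.4 + 3.18 = 21.14 m.
Σ(b_i/K_i) = 4.56/2.27 + 13.4/5.03 + 3.18/371 = 4.681 d.
K_eq = L / Σ(b_i/K_i) = 21.14 / 4.681 = 4.516 m/day.
Q = K_eq · A · (Δh/L) = 4.516 × 1900 × (17.4/21.14) = 7062 m³/day.

7060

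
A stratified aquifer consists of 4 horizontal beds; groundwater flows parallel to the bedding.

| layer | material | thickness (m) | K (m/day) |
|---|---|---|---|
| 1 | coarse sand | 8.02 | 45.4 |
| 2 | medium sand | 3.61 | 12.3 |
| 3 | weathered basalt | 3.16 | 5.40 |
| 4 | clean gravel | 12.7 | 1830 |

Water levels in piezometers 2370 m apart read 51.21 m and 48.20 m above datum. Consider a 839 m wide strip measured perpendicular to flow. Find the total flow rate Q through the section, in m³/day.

25200

Flow is parallel to layering, so each bed carries its own Darcy discharge and the transmissivities add.
Σ(K_i·b_i) = 45.4×8.02 + 12.3×3.61 + 5.40×3.16 + 1830×12.7 = 23667 m²/day.
Hydraulic gradient i = (51.21 − 48.20) / 2370 = 3.01 / 2370 = 0.001270.
Q = Σ(K_i·b_i) · W · i = 23667 × 839 × 0.001270 = 25218 m³/day.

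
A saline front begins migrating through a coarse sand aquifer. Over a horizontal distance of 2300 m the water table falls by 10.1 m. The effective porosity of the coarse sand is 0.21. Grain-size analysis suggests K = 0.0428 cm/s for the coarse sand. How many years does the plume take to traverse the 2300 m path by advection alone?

Convert K: 0.0428 cm/s × 864 = 36.98 m/day.
Hydraulic gradient i = Δh / L = 10.1 / 2300 = 0.004391.
Darcy flux q = K · i = 36.98 × 0.004391 = 0.1624 m/day.
Seepage velocity v = q / n_e = 0.1624 / 0.21 = 0.7733 m/day.
Travel time t = L / v = 2300 / 0.7733 = 2974 days = 8.143 years.

8.14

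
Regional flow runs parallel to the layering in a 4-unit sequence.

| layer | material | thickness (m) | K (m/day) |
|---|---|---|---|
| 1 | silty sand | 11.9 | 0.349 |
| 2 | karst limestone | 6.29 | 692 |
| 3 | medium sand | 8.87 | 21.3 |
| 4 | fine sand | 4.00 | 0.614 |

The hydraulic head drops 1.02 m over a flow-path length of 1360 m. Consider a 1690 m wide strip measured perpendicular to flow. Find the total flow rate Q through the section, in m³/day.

Flow is parallel to layering, so each bed carries its own Darcy discharge and the transmissivities add.
Σ(K_i·b_i) = 0.349×11.9 + 692×6.29 + 21.3×8.87 + 0.614×4.00 = 4548 m²/day.
Hydraulic gradient i = Δh / L = 1.02 / 1360 = 0.0007500.
Q = Σ(K_i·b_i) · W · i = 4548 × 1690 × 0.0007500 = 5765 m³/day.

5760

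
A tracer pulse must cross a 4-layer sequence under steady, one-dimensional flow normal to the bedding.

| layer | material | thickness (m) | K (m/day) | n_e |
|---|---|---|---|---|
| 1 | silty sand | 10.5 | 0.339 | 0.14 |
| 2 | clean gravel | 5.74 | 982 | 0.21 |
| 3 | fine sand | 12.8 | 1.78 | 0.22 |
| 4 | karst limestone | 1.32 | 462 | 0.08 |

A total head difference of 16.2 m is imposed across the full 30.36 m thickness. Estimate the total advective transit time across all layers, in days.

13.2

With flow normal to the layers, continuity requires the same specific discharge q through every layer.
Σ(b_i/K_i) = 10.5/0.339 + 5.74/982 + 12.8/1.78 + 1.32/462 = 38.17 d.
q = Δh / Σ(b_i/K_i) = 16.2 / 38.17 = 0.4244 m/day.
In each layer the seepage velocity is v_i = q/n_i, so the layer transit time is t_i = b_i·n_i / q:
  layer 1 (silty sand): t_1 = 10.5 × 0.14 / 0.4244 = 3.464 d
  layer 2 (clean gravel): t_2 = 5.74 × 0.21 / 0.4244 = 2.840 d
  layer 3 (fine sand): t_3 = 12.8 × 0.22 / 0.4244 = 6.636 d
  layer 4 (karst limestone): t_4 = 1.32 × 0.08 / 0.4244 = 0.2488 d
Total t = Σ t_i = 13.19 days.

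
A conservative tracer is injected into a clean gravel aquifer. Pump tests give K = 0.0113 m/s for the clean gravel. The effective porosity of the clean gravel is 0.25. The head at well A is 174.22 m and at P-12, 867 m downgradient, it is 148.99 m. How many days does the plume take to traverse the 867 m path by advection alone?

Convert K: 0.0113 m/s × 86400 = 976.3 m/day.
Hydraulic gradient i = (174.22 − 148.99) / 867 = 25.23 / 867 = 0.02910.
Darcy flux q = K · i = 976.3 × 0.02910 = 28.41 m/day.
Seepage velocity v = q / n_e = 28.41 / 0.25 = 113.6 m/day.
Travel time t = L / v = 867 / 113.6 = 7.629 days.

7.63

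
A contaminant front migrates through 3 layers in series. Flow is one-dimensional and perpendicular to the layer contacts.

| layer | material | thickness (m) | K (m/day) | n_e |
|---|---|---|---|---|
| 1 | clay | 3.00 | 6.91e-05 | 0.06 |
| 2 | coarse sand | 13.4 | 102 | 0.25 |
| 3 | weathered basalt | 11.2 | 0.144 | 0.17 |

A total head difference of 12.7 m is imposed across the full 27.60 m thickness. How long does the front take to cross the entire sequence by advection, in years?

With flow normal to the layers, continuity requires the same specific discharge q through every layer.
Σ(b_i/K_i) = 3.00/6.91e-05 + 13.4/102 + 11.2/0.144 = 43493 d.
q = Δh / Σ(b_i/K_i) = 12.7 / 43493 = 0.0002920 m/day.
In each layer the seepage velocity is v_i = q/n_i, so the layer transit time is t_i = b_i·n_i / q:
  layer 1 (clay): t_1 = 3.00 × 0.06 / 0.0002920 = 616.4 d
  layer 2 (coarse sand): t_2 = 13.4 × 0.25 / 0.0002920 = 11473 d
  layer 3 (weathered basalt): t_3 = 11.2 × 0.17 / 0.0002920 = 6521 d
Total t = Σ t_i = 18610 days = 50.95 years.

51.0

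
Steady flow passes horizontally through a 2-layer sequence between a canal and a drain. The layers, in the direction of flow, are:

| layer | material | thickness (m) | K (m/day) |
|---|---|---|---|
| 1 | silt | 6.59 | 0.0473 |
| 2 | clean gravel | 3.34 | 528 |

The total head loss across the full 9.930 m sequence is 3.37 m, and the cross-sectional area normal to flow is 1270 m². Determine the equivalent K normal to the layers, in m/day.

0.0713

Flow is perpendicular to layering, so the layers act in series and the equivalent K is the thickness-weighted harmonic mean.
Total thickness L = 6.59 + 3.34 = 9.930 m.
Σ(b_i/K_i) = 6.59/0.0473 + 3.34/528 = 139.3 d.
K_eq = L / Σ(b_i/K_i) = 9.930 / 139.3 = 0.07127 m/day.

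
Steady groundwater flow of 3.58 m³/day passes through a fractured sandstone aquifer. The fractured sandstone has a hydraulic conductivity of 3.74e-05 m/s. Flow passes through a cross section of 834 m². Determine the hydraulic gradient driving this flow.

0.00133

Convert K: 3.74e-05 m/s × 86400 = 3.231 m/day.
From Q = K·A·i, i = Q / (K·A) = 3.58 / (3.231 × 834.0) = 0.001328.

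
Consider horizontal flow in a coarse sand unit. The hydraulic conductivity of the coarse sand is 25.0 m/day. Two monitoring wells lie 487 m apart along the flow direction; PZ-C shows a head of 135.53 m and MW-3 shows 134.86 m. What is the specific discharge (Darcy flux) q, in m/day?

0.0344

Hydraulic gradient i = (135.53 − 134.86) / 487 = 0.67 / 487 = 0.001376.
Specific discharge q = K · i = 25.00 × 0.001376 = 0.03439 m/day.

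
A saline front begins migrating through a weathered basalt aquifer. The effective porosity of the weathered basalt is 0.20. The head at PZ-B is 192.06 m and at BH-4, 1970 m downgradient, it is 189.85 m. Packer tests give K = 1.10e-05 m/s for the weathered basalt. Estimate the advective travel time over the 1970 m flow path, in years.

Convert K: 1.10e-05 m/s × 86400 = 0.9504 m/day.
Hydraulic gradient i = (192.06 − 189.85) / 1970 = 2.21 / 1970 = 0.001122.
Darcy flux q = K · i = 0.9504 × 0.001122 = 0.001066 m/day.
Seepage velocity v = q / n_e = 0.001066 / 0.20 = 0.005331 m/day.
Travel time t = L / v = 1970 / 0.005331 = 3.695e+05 days = 1012 years.

1010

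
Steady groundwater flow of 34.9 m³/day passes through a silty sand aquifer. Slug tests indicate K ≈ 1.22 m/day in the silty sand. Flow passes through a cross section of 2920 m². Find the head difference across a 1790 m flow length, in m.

17.5

From Q = K·A·i, i = Q / (K·A) = 34.9 / (1.220 × 2920) = 0.009797.
Head loss Δh = i · L = 0.009797 × 1790 = 17.54 m.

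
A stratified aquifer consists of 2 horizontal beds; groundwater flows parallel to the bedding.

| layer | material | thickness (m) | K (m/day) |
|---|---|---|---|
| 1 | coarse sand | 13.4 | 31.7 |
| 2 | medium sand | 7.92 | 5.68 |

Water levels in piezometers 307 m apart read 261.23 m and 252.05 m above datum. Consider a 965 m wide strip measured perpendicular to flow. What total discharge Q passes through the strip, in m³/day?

13600

Flow is parallel to layering, so each bed carries its own Darcy discharge and the transmissivities add.
Σ(K_i·b_i) = 31.7×13.4 + 5.68×7.92 = 469.8 m²/day.
Hydraulic gradient i = (261.23 − 252.05) / 307 = 9.18 / 307 = 0.02990.
Q = Σ(K_i·b_i) · W · i = 469.8 × 965 × 0.02990 = 13555 m³/day.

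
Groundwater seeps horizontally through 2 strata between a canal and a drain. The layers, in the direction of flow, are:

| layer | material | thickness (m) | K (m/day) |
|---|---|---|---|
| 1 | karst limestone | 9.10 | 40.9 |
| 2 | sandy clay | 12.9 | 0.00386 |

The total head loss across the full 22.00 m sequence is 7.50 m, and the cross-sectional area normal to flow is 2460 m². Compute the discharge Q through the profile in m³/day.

5.52

Flow is perpendicular to layering, so the layers act in series and the equivalent K is the thickness-weighted harmonic mean.
Total thickness L = 9.10 + 12.9 = 22.00 m.
Σ(b_i/K_i) = 9.10/40.9 + 12.9/0.00386 = 3342 d.
K_eq = L / Σ(b_i/K_i) = 22.00 / 3342 = 0.006583 m/day.
Q = K_eq · A · (Δh/L) = 0.006583 × 2460 × (7.50/22.00) = 5.520 m³/day.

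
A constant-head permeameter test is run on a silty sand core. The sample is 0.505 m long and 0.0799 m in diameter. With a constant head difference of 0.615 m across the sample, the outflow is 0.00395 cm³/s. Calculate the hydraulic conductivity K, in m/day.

0.0559

Cross-sectional area A = π·(d/2)² = π × (0.0799/2)² = 0.005014 m².
Convert discharge: 0.00395 cm³/s = 3.950e-09 m³/s.
Darcy's law rearranged: K = Q·L / (A·Δh) = 3.950e-09 × 0.505 / (0.005014 × 0.615) = 6.469e-07 m/s = 0.05589 m/day.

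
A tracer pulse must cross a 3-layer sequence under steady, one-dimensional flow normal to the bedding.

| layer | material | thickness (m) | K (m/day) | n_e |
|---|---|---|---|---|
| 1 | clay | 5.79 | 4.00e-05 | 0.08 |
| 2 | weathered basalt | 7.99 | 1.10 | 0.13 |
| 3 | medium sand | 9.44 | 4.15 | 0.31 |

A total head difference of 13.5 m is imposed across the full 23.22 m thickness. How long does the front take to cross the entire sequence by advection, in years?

With flow normal to the layers, continuity requires the same specific discharge q through every layer.
Σ(b_i/K_i) = 5.79/4.00e-05 + 7.99/1.10 + 9.44/4.15 = 1.448e+05 d.
q = Δh / Σ(b_i/K_i) = 13.5 / 1.448e+05 = 9.326e-05 m/day.
In each layer the seepage velocity is v_i = q/n_i, so the layer transit time is t_i = b_i·n_i / q:
  layer 1 (clay): t_1 = 5.79 × 0.08 / 9.326e-05 = 4967 d
  layer 2 (weathered basalt): t_2 = 7.99 × 0.13 / 9.326e-05 = 11138 d
  layer 3 (medium sand): t_3 = 9.44 × 0.31 / 9.326e-05 = 31380 d
Total t = Σ t_i = 47484 days = 130.0 years.

130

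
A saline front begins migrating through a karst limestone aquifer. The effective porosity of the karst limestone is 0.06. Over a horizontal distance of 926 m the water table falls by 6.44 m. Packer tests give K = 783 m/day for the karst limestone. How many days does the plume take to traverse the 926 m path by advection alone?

Hydraulic gradient i = Δh / L = 6.44 / 926 = 0.006955.
Darcy flux q = K · i = 783.0 × 0.006955 = 5.445 m/day.
Seepage velocity v = q / n_e = 5.445 / 0.06 = 90.76 m/day.
Travel time t = L / v = 926 / 90.76 = 10.20 days.

10.2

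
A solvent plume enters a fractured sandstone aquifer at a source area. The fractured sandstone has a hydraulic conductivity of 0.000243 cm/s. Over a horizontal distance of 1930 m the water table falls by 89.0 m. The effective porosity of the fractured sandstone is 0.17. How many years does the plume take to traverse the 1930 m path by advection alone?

92.8

Convert K: 0.000243 cm/s × 864 = 0.2100 m/day.
Hydraulic gradient i = Δh / L = 89.0 / 1930 = 0.04611.
Darcy flux q = K · i = 0.2100 × 0.04611 = 0.009682 m/day.
Seepage velocity v = q / n_e = 0.009682 / 0.17 = 0.05695 m/day.
Travel time t = L / v = 1930 / 0.05695 = 33889 days = 92.78 years.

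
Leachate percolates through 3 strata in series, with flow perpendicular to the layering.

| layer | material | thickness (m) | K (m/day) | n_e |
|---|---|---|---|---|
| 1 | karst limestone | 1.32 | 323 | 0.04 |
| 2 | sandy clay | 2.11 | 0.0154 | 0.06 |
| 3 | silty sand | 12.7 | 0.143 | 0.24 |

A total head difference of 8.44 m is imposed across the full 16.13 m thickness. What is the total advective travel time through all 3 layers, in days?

With flow normal to the layers, continuity requires the same specific discharge q through every layer.
Σ(b_i/K_i) = 1.32/323 + 2.11/0.0154 + 12.7/0.143 = 225.8 d.
q = Δh / Σ(b_i/K_i) = 8.44 / 225.8 = 0.03737 m/day.
In each layer the seepage velocity is v_i = q/n_i, so the layer transit time is t_i = b_i·n_i / q:
  layer 1 (karst limestone): t_1 = 1.32 × 0.04 / 0.03737 = 1.413 d
  layer 2 (sandy clay): t_2 = 2.11 × 0.06 / 0.03737 = 3.387 d
  layer 3 (silty sand): t_3 = 12.7 × 0.24 / 0.03737 = 81.56 d
Total t = Σ t_i = 86.36 days.

86.4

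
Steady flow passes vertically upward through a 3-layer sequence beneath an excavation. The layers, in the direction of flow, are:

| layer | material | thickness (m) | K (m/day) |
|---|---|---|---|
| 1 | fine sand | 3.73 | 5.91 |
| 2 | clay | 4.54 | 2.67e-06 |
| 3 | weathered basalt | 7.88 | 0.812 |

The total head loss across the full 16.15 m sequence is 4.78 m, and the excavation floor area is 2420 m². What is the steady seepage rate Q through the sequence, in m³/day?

Flow is perpendicular to layering, so the layers act in series and the equivalent K is the thickness-weighted harmonic mean.
Total thickness L = 3.73 + 4.54 + 7.88 = 16.15 m.
Σ(b_i/K_i) = 3.73/5.91 + 4.54/2.67e-06 + 7.88/0.812 = 1.700e+06 d.
K_eq = L / Σ(b_i/K_i) = 16.15 / 1.700e+06 = 9.498e-06 m/day.
Q = K_eq · A · (Δh/L) = 9.498e-06 × 2420 × (4.78/16.15) = 0.006803 m³/day.

0.00680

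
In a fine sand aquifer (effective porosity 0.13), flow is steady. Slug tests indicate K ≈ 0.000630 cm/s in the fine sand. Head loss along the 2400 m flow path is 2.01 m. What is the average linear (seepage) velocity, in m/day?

0.00351

Convert K: 0.000630 cm/s × 864 = 0.5443 m/day.
Hydraulic gradient i = Δh / L = 2.01 / 2400 = 0.0008375.
Darcy flux q = K · i = 0.5443 × 0.0008375 = 0.0004559 m/day.
Seepage velocity v = q / n_e = 0.0004559 / 0.13 = 0.003507 m/day.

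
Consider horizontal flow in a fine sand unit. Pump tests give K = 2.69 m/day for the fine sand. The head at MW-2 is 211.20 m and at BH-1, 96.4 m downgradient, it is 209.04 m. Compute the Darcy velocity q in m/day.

0.0603

Hydraulic gradient i = (211.20 − 209.04) / 96.4 = 2.16 / 96.4 = 0.02241.
Specific discharge q = K · i = 2.690 × 0.02241 = 0.06027 m/day.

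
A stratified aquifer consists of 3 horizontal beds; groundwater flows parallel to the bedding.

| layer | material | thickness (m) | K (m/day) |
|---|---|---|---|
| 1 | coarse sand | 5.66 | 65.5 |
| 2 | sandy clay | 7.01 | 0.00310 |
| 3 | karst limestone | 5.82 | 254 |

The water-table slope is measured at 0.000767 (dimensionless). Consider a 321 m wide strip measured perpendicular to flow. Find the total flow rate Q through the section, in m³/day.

455

Flow is parallel to layering, so each bed carries its own Darcy discharge and the transmissivities add.
Σ(K_i·b_i) = 65.5×5.66 + 0.00310×7.01 + 254×5.82 = 1849 m²/day.
Hydraulic gradient i = 0.000767.
Q = Σ(K_i·b_i) · W · i = 1849 × 321 × 0.0007670 = 455.2 m³/day.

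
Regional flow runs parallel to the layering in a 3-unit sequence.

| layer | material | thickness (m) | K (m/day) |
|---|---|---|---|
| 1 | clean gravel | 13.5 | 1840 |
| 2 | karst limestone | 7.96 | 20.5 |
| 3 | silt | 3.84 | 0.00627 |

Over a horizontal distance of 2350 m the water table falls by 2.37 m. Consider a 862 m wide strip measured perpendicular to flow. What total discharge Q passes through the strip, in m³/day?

Flow is parallel to layering, so each bed carries its own Darcy discharge and the transmissivities add.
Σ(K_i·b_i) = 1840×13.5 + 20.5×7.96 + 0.00627×3.84 = 25003 m²/day.
Hydraulic gradient i = Δh / L = 2.37 / 2350 = 0.001009.
Q = Σ(K_i·b_i) · W · i = 25003 × 862 × 0.001009 = 21736 m³/day.

21700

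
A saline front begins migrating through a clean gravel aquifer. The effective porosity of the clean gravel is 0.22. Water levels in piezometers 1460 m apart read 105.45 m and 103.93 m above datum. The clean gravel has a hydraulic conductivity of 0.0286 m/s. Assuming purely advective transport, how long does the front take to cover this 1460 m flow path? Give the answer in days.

Convert K: 0.0286 m/s × 86400 = 2471 m/day.
Hydraulic gradient i = (105.45 − 103.93) / 1460 = 1.52 / 1460 = 0.001041.
Darcy flux q = K · i = 2471 × 0.001041 = 2.573 m/day.
Seepage velocity v = q / n_e = 2.573 / 0.22 = 11.69 m/day.
Travel time t = L / v = 1460 / 11.69 = 124.9 days.

125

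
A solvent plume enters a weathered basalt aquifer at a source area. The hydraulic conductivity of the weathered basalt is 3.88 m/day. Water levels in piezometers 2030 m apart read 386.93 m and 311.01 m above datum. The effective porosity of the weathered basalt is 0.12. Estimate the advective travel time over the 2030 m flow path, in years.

Hydraulic gradient i = (386.93 − 311.01) / 2030 = 75.92 / 2030 = 0.03740.
Darcy flux q = K · i = 3.880 × 0.03740 = 0.1451 m/day.
Seepage velocity v = q / n_e = 0.1451 / 0.12 = 1.209 m/day.
Travel time t = L / v = 2030 / 1.209 = 1679 days = 4.596 years.

4.60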